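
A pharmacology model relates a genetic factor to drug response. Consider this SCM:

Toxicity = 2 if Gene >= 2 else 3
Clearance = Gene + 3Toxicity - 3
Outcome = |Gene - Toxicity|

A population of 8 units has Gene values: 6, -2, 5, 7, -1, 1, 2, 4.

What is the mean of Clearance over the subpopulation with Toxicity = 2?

Conditioning on Toxicity=2 selects the 5 unit(s) with Gene ∈ {6, 5, 7, 2, 4}. Their Clearance values: 9, 8, 10, 5, 7. Mean = 7.8.

7.8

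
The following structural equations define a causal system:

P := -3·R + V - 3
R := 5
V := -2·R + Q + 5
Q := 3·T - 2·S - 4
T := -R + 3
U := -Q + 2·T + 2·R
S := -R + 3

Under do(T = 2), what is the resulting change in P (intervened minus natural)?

12

Under do(T=2), the mechanism T := -R + 3 is discarded; T is fixed at 2.
S = -R + 3  [with R=5]  = -2
Q = 3·T - 2·S - 4  [with T=2, S=-2]  = 6
V = -2·R + Q + 5  [with R=5, Q=6]  = 1
P = -3·R + V - 3  [with R=5, V=1]  = -17
Without intervention: T = -R + 3  [with R=5]  = -2; S = -R + 3  [with R=5]  = -2; Q = 3·T - 2·S - 4  [with T=-2, S=-2]  = -6; V = -2·R + Q + 5  [with R=5, Q=-6]  = -11; P = -3·R + V - 3  [with R=5, V=-11]  = -29.
Change = -17 − (-29) = 12.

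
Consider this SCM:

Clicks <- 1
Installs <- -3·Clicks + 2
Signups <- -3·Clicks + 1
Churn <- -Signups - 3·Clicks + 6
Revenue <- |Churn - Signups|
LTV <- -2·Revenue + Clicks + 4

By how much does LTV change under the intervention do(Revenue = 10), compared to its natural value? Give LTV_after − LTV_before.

-6

The intervention breaks the incoming arrows to Revenue: Revenue <- |Churn - Signups| no longer applies, and Revenue = 10.
LTV = -2·Revenue + Clicks + 4  [with Revenue=10, Clicks=1]  = -15
Without intervention: Signups = -3·Clicks + 1  [with Clicks=1]  = -2; Churn = -Signups - 3·Clicks + 6  [with Signups=-2, Clicks=1]  = 5; Revenue = |Churn - Signups|  [with Churn=5, Signups=-2]  = 7; LTV = -2·Revenue + Clicks + 4  [with Revenue=7, Clicks=1]  = -9.
Change = -15 − (-9) = -6.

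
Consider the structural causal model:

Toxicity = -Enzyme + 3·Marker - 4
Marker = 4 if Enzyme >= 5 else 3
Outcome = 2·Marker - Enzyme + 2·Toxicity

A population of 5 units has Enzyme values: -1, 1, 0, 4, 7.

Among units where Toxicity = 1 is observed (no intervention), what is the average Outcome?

3.5

E[Outcome|Toxicity=1] averages over only the 2 units with Toxicity=1 (Enzyme = 4, 7): Outcome = 4, 3, mean 3.5.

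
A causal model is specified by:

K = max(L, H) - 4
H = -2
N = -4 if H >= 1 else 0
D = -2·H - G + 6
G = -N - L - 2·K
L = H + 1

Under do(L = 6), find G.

-10

do(L=6) replaces the equation L = H + 1 with the constant L = 6.
N = -4 if H >= 1 else 0  [with H=-2]  = 0
K = max(L, H) - 4  [with L=6, H=-2]  = 2
G = -N - L - 2·K  [with N=0, L=6, K=2]  = -10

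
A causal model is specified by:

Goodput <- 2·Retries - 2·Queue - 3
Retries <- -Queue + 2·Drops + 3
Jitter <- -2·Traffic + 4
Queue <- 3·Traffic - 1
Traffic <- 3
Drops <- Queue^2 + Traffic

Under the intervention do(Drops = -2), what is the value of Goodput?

-37

The intervention breaks the incoming arrows to Drops: Drops <- Queue^2 + Traffic no longer applies, and Drops = -2.
Queue = 3·Traffic - 1  [with Traffic=3]  = 8
Retries = -Queue + 2·Drops + 3  [with Queue=8, Drops=-2]  = -9
Goodput = 2·Retries - 2·Queue - 3  [with Retries=-9, Queue=8]  = -37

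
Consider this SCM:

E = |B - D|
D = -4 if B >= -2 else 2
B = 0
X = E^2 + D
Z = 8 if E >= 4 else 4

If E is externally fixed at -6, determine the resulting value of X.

do(E=-6) replaces the equation E = |B - D| with the constant E = -6.
D = -4 if B >= -2 else 2  [with B=0]  = -4
X = E^2 + D  [with E=-6, D=-4]  = 32

32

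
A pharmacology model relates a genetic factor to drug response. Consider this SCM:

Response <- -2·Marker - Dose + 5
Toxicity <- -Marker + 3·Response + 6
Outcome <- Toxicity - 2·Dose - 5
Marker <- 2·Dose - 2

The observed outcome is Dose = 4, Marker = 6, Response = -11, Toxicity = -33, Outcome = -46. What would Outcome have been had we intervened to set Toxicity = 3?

Intervening sets Toxicity = 3 and removes its equation (Toxicity <- -Marker + 3·Response + 6).
Outcome = Toxicity - 2·Dose - 5  [with Toxicity=3, Dose=4]  = -10

-10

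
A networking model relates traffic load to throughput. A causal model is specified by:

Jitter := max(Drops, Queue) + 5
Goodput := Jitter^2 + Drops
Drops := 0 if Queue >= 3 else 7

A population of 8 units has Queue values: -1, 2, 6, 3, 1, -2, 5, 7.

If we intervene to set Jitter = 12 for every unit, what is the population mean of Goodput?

147.5

Under do(Jitter=12), Jitter's equation is replaced by Jitter=12 for every unit. Per-unit Goodput: 151, 151, 144, 144, 151, 151, 144, 144. Mean = 147.5.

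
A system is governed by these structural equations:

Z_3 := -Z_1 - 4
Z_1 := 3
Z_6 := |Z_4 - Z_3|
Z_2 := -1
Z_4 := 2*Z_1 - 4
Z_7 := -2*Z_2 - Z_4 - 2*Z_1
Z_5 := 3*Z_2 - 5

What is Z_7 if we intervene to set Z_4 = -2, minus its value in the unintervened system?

4

The intervention breaks the incoming arrows to Z_4: Z_4 := 2*Z_1 - 4 no longer applies, and Z_4 = -2.
Z_7 = -2*Z_2 - Z_4 - 2*Z_1  [with Z_2=-1, Z_4=-2, Z_1=3]  = -2
Without intervention: Z_4 = 2*Z_1 - 4  [with Z_1=3]  = 2; Z_7 = -2*Z_2 - Z_4 - 2*Z_1  [with Z_2=-1, Z_4=2, Z_1=3]  = -6.
Change = -2 − (-6) = 4.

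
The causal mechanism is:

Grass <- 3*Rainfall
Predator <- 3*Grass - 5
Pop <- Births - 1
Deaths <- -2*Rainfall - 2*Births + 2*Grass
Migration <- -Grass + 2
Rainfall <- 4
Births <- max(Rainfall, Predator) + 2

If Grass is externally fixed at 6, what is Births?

15

Under do(Grass=6), the mechanism Grass <- 3*Rainfall is discarded; Grass is fixed at 6.
Predator = 3*Grass - 5  [with Grass=6]  = 13
Births = max(Rainfall, Predator) + 2  [with Rainfall=4, Predator=13]  = 15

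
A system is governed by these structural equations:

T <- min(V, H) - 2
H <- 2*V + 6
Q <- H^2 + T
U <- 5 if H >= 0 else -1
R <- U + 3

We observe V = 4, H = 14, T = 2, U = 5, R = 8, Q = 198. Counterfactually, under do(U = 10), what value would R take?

Intervening sets U = 10 and removes its equation (U <- 5 if H >= 0 else -1).
R = U + 3  [with U=10]  = 13

13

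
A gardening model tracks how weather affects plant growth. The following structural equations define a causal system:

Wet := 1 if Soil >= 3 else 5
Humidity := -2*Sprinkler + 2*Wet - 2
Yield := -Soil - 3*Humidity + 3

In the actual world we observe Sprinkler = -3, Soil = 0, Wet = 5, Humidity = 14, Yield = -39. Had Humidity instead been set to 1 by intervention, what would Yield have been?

Intervening sets Humidity = 1 and removes its equation (Humidity := -2*Sprinkler + 2*Wet - 2).
Yield = -Soil - 3*Humidity + 3  [with Soil=0, Humidity=1]  = 0

0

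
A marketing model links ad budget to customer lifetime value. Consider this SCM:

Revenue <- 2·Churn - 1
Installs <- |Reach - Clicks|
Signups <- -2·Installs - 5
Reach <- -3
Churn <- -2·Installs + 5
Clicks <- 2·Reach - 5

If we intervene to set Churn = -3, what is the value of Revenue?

The intervention breaks the incoming arrows to Churn: Churn <- -2·Installs + 5 no longer applies, and Churn = -3.
Revenue = 2·Churn - 1  [with Churn=-3]  = -7

-7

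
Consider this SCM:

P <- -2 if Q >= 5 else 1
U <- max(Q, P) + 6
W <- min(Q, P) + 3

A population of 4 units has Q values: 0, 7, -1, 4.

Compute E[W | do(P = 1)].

Every unit gets P=1 under the intervention. W values become 3, 4, 2, 4; E[W|do(P=1)] = 3.25.

3.25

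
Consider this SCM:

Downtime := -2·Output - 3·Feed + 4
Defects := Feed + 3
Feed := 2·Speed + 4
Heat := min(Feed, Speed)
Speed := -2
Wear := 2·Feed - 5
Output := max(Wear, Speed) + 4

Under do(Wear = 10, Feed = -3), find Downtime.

Under do(Wear = 10, Feed = -3), each intervened variable's structural equation is replaced by its fixed value.
Output = max(Wear, Speed) + 4  [with Wear=10, Speed=-2]  = 14
Downtime = -2·Output - 3·Feed + 4  [with Output=14, Feed=-3]  = -15

-15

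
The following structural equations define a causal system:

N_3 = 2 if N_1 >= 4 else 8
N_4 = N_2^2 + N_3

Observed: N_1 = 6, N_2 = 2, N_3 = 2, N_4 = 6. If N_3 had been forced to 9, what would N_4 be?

The intervention breaks the incoming arrows to N_3: N_3 = 2 if N_1 >= 4 else 8 no longer applies, and N_3 = 9.
N_4 = N_2^2 + N_3  [with N_2=2, N_3=9]  = 13

13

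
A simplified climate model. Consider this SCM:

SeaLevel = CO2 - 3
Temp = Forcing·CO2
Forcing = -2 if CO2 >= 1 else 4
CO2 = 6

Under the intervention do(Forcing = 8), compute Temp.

The intervention breaks the incoming arrows to Forcing: Forcing = -2 if CO2 >= 1 else 4 no longer applies, and Forcing = 8.
Temp = Forcing·CO2  [with Forcing=8, CO2=6]  = 48

48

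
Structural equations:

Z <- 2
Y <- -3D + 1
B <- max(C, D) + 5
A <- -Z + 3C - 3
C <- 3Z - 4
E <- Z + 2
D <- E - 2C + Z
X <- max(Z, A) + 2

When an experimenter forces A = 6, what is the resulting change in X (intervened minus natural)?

The intervention breaks the incoming arrows to A: A <- -Z + 3C - 3 no longer applies, and A = 6.
X = max(Z, A) + 2  [with Z=2, A=6]  = 8
Without intervention: C = 3Z - 4  [with Z=2]  = 2; A = -Z + 3C - 3  [with Z=2, C=2]  = 1; X = max(Z, A) + 2  [with Z=2, A=1]  = 4.
Change = 8 − 4 = 4.

4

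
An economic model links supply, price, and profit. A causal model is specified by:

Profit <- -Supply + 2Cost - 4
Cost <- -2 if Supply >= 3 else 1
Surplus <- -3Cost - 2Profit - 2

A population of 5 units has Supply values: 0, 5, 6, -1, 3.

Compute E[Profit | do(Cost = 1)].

-4.6

The intervention sets Cost=1 in all 5 units regardless of Supply. Recomputing Profit per unit gives -2, -7, -8, -1, -5; average -4.6.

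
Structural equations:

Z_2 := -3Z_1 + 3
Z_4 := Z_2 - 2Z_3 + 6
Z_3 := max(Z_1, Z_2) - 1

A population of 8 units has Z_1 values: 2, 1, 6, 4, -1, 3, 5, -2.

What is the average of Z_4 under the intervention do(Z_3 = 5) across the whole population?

-7.75

Every unit gets Z_3=5 under the intervention. Z_4 values become -7, -4, -19, -13, 2, -10, -16, 5; E[Z_4|do(Z_3=5)] = -7.75.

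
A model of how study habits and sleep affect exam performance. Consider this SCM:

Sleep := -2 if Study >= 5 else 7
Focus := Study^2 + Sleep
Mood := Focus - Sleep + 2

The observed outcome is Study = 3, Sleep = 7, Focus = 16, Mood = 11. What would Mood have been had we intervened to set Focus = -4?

-9

The intervention breaks the incoming arrows to Focus: Focus := Study^2 + Sleep no longer applies, and Focus = -4.
Sleep = -2 if Study >= 5 else 7  [with Study=3]  = 7
Mood = Focus - Sleep + 2  [with Focus=-4, Sleep=7]  = -9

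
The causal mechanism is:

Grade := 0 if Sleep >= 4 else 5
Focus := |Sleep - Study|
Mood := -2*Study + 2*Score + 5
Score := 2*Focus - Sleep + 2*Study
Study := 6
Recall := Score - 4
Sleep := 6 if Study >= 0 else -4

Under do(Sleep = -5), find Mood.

71

do(Sleep=-5) replaces the equation Sleep := 6 if Study >= 0 else -4 with the constant Sleep = -5.
Focus = |Sleep - Study|  [with Sleep=-5, Study=6]  = 11
Score = 2*Focus - Sleep + 2*Study  [with Focus=11, Sleep=-5, Study=6]  = 39
Mood = -2*Study + 2*Score + 5  [with Study=6, Score=39]  = 71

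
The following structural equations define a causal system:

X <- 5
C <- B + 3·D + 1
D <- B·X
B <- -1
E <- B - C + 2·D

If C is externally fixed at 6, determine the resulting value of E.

-17

Intervening sets C = 6 and removes its equation (C <- B + 3·D + 1).
D = B·X  [with B=-1, X=5]  = -5
E = B - C + 2·D  [with B=-1, C=6, D=-5]  = -17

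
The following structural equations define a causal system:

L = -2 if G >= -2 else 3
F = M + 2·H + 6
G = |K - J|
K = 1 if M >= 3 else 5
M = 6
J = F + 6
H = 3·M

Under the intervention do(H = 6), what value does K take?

The intervention breaks the incoming arrows to H: H = 3·M no longer applies, and H = 6.
Since K is not a descendant of the intervened variable, it is unaffected.
K = 1 if M >= 3 else 5  [with M=6]  = 1

1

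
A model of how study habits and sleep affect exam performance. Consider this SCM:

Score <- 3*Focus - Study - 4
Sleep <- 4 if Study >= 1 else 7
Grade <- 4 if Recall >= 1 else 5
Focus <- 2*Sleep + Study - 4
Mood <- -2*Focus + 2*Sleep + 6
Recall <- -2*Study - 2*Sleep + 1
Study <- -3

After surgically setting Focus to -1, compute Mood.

22

do(Focus=-1) replaces the equation Focus <- 2*Sleep + Study - 4 with the constant Focus = -1.
Sleep = 4 if Study >= 1 else 7  [with Study=-3]  = 7
Mood = -2*Focus + 2*Sleep + 6  [with Focus=-1, Sleep=7]  = 22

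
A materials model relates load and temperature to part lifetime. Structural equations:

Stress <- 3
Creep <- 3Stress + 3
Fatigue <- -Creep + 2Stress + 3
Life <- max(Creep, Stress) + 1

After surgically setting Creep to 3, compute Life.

Under do(Creep=3), the mechanism Creep <- 3Stress + 3 is discarded; Creep is fixed at 3.
Life = max(Creep, Stress) + 1  [with Creep=3, Stress=3]  = 4

4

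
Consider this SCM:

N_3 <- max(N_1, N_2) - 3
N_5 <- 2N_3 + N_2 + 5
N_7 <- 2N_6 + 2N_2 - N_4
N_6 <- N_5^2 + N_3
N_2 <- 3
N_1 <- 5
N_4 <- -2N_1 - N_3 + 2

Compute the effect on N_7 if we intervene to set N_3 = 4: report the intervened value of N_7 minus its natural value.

230

The intervention breaks the incoming arrows to N_3: N_3 <- max(N_1, N_2) - 3 no longer applies, and N_3 = 4.
N_4 = -2N_1 - N_3 + 2  [with N_1=5, N_3=4]  = -12
N_5 = 2N_3 + N_2 + 5  [with N_3=4, N_2=3]  = 16
N_6 = N_5^2 + N_3  [with N_5=16, N_3=4]  = 260
N_7 = 2N_6 + 2N_2 - N_4  [with N_6=260, N_2=3, N_4=-12]  = 538
Without intervention: N_3 = max(N_1, N_2) - 3  [with N_1=5, N_2=3]  = 2; N_4 = -2N_1 - N_3 + 2  [with N_1=5, N_3=2]  = -10; N_5 = 2N_3 + N_2 + 5  [with N_3=2, N_2=3]  = 12; N_6 = N_5^2 + N_3  [with N_5=12, N_3=2]  = 146; N_7 = 2N_6 + 2N_2 - N_4  [with N_6=146, N_2=3, N_4=-10]  = 308.
Change = 538 − 308 = 230.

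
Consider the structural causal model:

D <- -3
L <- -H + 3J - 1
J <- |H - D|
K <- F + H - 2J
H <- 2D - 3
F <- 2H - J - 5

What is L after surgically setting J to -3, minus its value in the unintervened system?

-27

The intervention breaks the incoming arrows to J: J <- |H - D| no longer applies, and J = -3.
H = 2D - 3  [with D=-3]  = -9
L = -H + 3J - 1  [with H=-9, J=-3]  = -1
Without intervention: H = 2D - 3  [with D=-3]  = -9; J = |H - D|  [with H=-9, D=-3]  = 6; L = -H + 3J - 1  [with H=-9, J=6]  = 26.
Change = -1 − 26 = -27.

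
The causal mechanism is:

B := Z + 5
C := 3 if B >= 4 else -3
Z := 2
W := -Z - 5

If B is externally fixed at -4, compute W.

-7

The intervention breaks the incoming arrows to B: B := Z + 5 no longer applies, and B = -4.
Since W is not a descendant of the intervened variable, it is unaffected.
W = -Z - 5  [with Z=2]  = -7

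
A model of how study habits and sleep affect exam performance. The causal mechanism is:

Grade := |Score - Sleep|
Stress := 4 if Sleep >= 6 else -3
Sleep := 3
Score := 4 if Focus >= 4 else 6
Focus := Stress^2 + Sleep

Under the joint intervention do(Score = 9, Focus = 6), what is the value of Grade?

6

The joint intervention fixes Score = 9, Focus = 6, removing each variable's own equation.
Grade = |Score - Sleep|  [with Score=9, Sleep=3]  = 6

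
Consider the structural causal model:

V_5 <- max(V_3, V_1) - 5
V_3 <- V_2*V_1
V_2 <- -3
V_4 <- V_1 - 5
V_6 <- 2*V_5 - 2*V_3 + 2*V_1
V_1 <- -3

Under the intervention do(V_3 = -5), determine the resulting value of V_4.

-8

The intervention breaks the incoming arrows to V_3: V_3 <- V_2*V_1 no longer applies, and V_3 = -5.
V_4 is not downstream of the intervention, so its value is determined by the original equations.
V_4 = V_1 - 5  [with V_1=-3]  = -8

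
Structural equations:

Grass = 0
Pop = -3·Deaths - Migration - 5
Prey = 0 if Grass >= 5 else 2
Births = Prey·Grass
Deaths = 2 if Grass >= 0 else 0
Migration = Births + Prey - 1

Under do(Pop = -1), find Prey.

do(Pop=-1) replaces the equation Pop = -3·Deaths - Migration - 5 with the constant Pop = -1.
Prey is not downstream of the intervention, so its value is determined by the original equations.
Prey = 0 if Grass >= 5 else 2  [with Grass=0]  = 2

2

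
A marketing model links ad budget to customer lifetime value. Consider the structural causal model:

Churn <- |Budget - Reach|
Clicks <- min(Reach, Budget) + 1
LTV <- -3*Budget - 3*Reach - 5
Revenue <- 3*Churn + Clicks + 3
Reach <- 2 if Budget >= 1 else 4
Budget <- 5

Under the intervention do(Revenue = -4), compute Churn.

The intervention breaks the incoming arrows to Revenue: Revenue <- 3*Churn + Clicks + 3 no longer applies, and Revenue = -4.
Since Churn is not a descendant of the intervened variable, it is unaffected.
Reach = 2 if Budget >= 1 else 4  [with Budget=5]  = 2
Churn = |Budget - Reach|  [with Budget=5, Reach=2]  = 3

3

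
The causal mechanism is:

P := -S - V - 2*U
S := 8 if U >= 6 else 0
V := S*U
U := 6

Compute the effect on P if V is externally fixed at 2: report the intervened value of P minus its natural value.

The intervention breaks the incoming arrows to V: V := S*U no longer applies, and V = 2.
S = 8 if U >= 6 else 0  [with U=6]  = 8
P = -S - V - 2*U  [with S=8, V=2, U=6]  = -22
Without intervention: S = 8 if U >= 6 else 0  [with U=6]  = 8; V = S*U  [with S=8, U=6]  = 48; P = -S - V - 2*U  [with S=8, V=48, U=6]  = -68.
Change = -22 − (-68) = 46.

46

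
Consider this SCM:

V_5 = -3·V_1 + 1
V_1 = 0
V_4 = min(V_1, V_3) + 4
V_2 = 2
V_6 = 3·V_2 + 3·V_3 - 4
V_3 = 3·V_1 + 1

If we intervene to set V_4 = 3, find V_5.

Intervening sets V_4 = 3 and removes its equation (V_4 = min(V_1, V_3) + 4).
No directed path runs from V_4 to V_5, so V_5 keeps its natural value.
V_5 = -3·V_1 + 1  [with V_1=0]  = 1

1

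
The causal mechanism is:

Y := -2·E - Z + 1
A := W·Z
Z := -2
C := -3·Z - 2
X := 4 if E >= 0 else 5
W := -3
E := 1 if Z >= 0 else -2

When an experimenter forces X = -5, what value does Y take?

Under do(X=-5), the mechanism X := 4 if E >= 0 else 5 is discarded; X is fixed at -5.
Since Y is not a descendant of the intervened variable, it is unaffected.
E = 1 if Z >= 0 else -2  [with Z=-2]  = -2
Y = -2·E - Z + 1  [with E=-2, Z=-2]  = 7

7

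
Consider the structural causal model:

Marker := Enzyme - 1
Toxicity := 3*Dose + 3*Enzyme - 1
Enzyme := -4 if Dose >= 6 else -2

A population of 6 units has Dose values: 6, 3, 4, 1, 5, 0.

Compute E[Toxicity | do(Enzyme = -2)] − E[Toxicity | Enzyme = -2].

1.7

do(Enzyme=-2) breaks Enzyme's dependence on Dose. With Enzyme=-2 fixed, Toxicity across the units is 11, 2, 5, -4, 8, -7, mean 2.5.
E[Toxicity|Enzyme=-2] averages over only the 5 units with Enzyme=-2 (Dose = 3, 4, 1, 5, 0): Toxicity = 2, 5, -4, 8, -7, mean 0.8.
Difference = 2.5 − 0.8 = 1.7.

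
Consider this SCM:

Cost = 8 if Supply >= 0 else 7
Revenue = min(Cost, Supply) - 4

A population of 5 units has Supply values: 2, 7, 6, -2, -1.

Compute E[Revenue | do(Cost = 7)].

-1.6

do(Cost=7) breaks Cost's dependence on Supply. With Cost=7 fixed, Revenue across the units is -2, 3, 2, -6, -5, mean -1.6.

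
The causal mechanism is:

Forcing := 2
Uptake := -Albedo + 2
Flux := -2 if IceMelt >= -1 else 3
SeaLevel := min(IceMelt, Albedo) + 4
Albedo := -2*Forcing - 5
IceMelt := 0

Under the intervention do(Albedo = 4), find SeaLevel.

The intervention breaks the incoming arrows to Albedo: Albedo := -2*Forcing - 5 no longer applies, and Albedo = 4.
SeaLevel = min(IceMelt, Albedo) + 4  [with IceMelt=0, Albedo=4]  = 4

4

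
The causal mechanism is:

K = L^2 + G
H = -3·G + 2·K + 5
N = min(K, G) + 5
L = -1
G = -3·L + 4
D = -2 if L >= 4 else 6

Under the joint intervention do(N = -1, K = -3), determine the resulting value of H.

-22

The joint intervention fixes N = -1, K = -3, removing each variable's own equation.
G = -3·L + 4  [with L=-1]  = 7
H = -3·G + 2·K + 5  [with G=7, K=-3]  = -22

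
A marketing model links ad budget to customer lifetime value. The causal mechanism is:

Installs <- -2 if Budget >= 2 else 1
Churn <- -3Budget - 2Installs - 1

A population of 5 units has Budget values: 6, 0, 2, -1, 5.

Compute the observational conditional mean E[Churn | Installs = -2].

-10

Conditioning on Installs=-2 selects the 3 unit(s) with Budget ∈ {6, 2, 5}. Their Churn values: -15, -3, -12. Mean = -10.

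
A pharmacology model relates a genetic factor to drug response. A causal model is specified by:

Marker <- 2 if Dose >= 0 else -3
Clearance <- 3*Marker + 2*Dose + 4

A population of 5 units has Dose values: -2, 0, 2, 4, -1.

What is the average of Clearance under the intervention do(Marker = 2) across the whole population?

The intervention sets Marker=2 in all 5 units regardless of Dose. Recomputing Clearance per unit gives 6, 10, 14, 18, 8; average 11.2.

11.2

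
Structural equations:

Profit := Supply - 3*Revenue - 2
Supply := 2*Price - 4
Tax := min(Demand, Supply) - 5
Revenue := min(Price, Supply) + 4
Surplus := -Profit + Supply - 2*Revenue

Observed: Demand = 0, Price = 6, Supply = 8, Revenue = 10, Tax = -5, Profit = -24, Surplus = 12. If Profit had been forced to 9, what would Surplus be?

Intervening sets Profit = 9 and removes its equation (Profit := Supply - 3*Revenue - 2).
Supply = 2*Price - 4  [with Price=6]  = 8
Revenue = min(Price, Supply) + 4  [with Price=6, Supply=8]  = 10
Surplus = -Profit + Supply - 2*Revenue  [with Profit=9, Supply=8, Revenue=10]  = -21

-21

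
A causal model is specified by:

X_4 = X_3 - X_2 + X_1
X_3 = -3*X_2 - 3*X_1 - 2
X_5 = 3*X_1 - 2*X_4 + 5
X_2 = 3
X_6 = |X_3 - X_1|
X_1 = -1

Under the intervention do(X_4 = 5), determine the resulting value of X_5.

-8

Intervening sets X_4 = 5 and removes its equation (X_4 = X_3 - X_2 + X_1).
X_5 = 3*X_1 - 2*X_4 + 5  [with X_1=-1, X_4=5]  = -8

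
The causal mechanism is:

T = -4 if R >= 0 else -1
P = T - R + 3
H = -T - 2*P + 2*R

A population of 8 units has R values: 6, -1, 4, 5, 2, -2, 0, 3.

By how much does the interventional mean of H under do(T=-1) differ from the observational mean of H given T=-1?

14.5

The intervention sets T=-1 in all 8 units regardless of R. Recomputing H per unit gives 21, -7, 13, 17, 5, -11, -3, 9; average 5.5.
E[H|T=-1] averages over only the 2 units with T=-1 (R = -1, -2): H = -7, -11, mean -9.
Difference = 5.5 − (-9) = 14.5.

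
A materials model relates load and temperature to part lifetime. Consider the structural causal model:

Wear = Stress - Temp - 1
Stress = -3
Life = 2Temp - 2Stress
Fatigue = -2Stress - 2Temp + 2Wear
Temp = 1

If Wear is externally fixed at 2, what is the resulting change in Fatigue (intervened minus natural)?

The intervention breaks the incoming arrows to Wear: Wear = Stress - Temp - 1 no longer applies, and Wear = 2.
Fatigue = -2Stress - 2Temp + 2Wear  [with Stress=-3, Temp=1, Wear=2]  = 8
Without intervention: Wear = Stress - Temp - 1  [with Stress=-3, Temp=1]  = -5; Fatigue = -2Stress - 2Temp + 2Wear  [with Stress=-3, Temp=1, Wear=-5]  = -6.
Change = 8 − (-6) = 14.

14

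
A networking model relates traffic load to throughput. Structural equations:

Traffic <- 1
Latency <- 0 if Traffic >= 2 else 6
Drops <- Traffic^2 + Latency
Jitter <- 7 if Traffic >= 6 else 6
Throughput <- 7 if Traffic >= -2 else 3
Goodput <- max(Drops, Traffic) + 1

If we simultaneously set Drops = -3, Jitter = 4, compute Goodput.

Setting Drops = -3, Jitter = 4 by intervention discards those variables' equations.
Goodput = max(Drops, Traffic) + 1  [with Drops=-3, Traffic=1]  = 2

2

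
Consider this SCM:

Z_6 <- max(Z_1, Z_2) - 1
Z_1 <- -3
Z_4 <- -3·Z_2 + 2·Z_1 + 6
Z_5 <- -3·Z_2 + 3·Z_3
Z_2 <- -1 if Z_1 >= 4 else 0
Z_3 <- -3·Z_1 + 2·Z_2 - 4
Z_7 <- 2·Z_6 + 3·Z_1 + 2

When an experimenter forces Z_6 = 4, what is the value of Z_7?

1

Intervening sets Z_6 = 4 and removes its equation (Z_6 <- max(Z_1, Z_2) - 1).
Z_7 = 2·Z_6 + 3·Z_1 + 2  [with Z_6=4, Z_1=-3]  = 1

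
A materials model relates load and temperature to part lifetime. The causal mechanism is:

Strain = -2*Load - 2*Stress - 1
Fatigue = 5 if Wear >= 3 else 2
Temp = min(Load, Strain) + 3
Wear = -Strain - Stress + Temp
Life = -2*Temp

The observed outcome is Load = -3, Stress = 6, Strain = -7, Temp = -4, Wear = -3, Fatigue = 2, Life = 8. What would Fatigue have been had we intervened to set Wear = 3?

The intervention breaks the incoming arrows to Wear: Wear = -Strain - Stress + Temp no longer applies, and Wear = 3.
Fatigue = 5 if Wear >= 3 else 2  [with Wear=3]  = 5

5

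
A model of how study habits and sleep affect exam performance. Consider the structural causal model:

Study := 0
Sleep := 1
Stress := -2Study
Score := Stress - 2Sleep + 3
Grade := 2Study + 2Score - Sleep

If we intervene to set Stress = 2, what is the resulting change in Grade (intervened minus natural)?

do(Stress=2) replaces the equation Stress := -2Study with the constant Stress = 2.
Score = Stress - 2Sleep + 3  [with Stress=2, Sleep=1]  = 3
Grade = 2Study + 2Score - Sleep  [with Study=0, Score=3, Sleep=1]  = 5
Without intervention: Stress = -2Study  [with Study=0]  = 0; Score = Stress - 2Sleep + 3  [with Stress=0, Sleep=1]  = 1; Grade = 2Study + 2Score - Sleep  [with Study=0, Score=1, Sleep=1]  = 1.
Change = 5 − 1 = 4.

4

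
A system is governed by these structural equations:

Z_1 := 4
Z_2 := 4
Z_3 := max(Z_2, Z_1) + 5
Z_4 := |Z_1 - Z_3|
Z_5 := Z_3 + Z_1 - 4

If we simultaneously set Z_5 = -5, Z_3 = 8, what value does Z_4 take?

Under do(Z_5 = -5, Z_3 = 8), each intervened variable's structural equation is replaced by its fixed value.
Z_4 = |Z_1 - Z_3|  [with Z_1=4, Z_3=8]  = 4

4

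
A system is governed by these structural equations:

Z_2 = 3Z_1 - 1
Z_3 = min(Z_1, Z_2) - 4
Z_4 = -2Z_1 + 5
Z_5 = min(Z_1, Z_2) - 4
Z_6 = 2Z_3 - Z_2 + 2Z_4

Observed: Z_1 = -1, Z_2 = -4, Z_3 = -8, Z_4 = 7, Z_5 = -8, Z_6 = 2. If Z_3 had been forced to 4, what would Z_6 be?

The intervention breaks the incoming arrows to Z_3: Z_3 = min(Z_1, Z_2) - 4 no longer applies, and Z_3 = 4.
Z_2 = 3Z_1 - 1  [with Z_1=-1]  = -4
Z_4 = -2Z_1 + 5  [with Z_1=-1]  = 7
Z_6 = 2Z_3 - Z_2 + 2Z_4  [with Z_3=4, Z_2=-4, Z_4=7]  = 26

26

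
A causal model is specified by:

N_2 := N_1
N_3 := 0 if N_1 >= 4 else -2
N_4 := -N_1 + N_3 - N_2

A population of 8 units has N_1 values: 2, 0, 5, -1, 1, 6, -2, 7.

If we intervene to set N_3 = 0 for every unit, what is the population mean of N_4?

Every unit gets N_3=0 under the intervention. N_4 values become -4, 0, -10, 2, -2, -12, 4, -14; E[N_4|do(N_3=0)] = -4.5.

-4.5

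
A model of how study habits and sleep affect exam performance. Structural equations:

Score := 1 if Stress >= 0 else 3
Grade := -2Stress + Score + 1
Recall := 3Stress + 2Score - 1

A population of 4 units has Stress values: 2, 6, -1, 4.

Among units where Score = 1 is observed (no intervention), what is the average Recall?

13

Observing Score=1 restricts to units where Score's equation naturally yields 1: Stress ∈ {2, 6, 4}. In that subpopulation Recall = 7, 19, 13, mean 13.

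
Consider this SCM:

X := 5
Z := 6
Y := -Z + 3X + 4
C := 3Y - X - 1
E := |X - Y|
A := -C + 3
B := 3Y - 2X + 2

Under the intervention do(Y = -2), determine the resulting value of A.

The intervention breaks the incoming arrows to Y: Y := -Z + 3X + 4 no longer applies, and Y = -2.
C = 3Y - X - 1  [with Y=-2, X=5]  = -12
A = -C + 3  [with C=-12]  = 15

15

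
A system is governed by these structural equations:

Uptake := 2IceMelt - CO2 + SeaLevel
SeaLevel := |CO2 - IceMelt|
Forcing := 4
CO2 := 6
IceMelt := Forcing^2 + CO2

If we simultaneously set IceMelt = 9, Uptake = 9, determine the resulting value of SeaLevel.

3

The joint intervention fixes IceMelt = 9, Uptake = 9, removing each variable's own equation.
SeaLevel = |CO2 - IceMelt|  [with CO2=6, IceMelt=9]  = 3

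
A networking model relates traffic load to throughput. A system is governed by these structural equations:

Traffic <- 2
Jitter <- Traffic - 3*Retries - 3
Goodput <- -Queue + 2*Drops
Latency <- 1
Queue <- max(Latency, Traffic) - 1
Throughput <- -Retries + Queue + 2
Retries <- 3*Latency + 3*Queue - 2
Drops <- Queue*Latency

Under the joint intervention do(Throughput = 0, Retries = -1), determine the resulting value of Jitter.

Setting Throughput = 0, Retries = -1 by intervention discards those variables' equations.
Jitter = Traffic - 3*Retries - 3  [with Traffic=2, Retries=-1]  = 2

2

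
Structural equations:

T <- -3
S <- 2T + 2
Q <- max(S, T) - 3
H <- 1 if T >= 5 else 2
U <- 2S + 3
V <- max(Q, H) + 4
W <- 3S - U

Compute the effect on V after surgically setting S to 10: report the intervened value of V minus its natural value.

Under do(S=10), the mechanism S <- 2T + 2 is discarded; S is fixed at 10.
Q = max(S, T) - 3  [with S=10, T=-3]  = 7
H = 1 if T >= 5 else 2  [with T=-3]  = 2
V = max(Q, H) + 4  [with Q=7, H=2]  = 11
Without intervention: S = 2T + 2  [with T=-3]  = -4; Q = max(S, T) - 3  [with S=-4, T=-3]  = -6; H = 1 if T >= 5 else 2  [with T=-3]  = 2; V = max(Q, H) + 4  [with Q=-6, H=2]  = 6.
Change = 11 − 6 = 5.

5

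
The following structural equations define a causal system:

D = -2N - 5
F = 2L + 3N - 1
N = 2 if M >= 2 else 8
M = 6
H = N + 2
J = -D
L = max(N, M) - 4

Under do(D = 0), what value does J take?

Under do(D=0), the mechanism D = -2N - 5 is discarded; D is fixed at 0.
J = -D  [with D=0]  = 0

0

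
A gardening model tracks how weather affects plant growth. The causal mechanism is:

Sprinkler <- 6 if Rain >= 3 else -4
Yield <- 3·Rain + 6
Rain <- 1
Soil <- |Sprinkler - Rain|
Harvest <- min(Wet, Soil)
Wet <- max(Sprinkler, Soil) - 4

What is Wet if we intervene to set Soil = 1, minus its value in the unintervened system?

The intervention breaks the incoming arrows to Soil: Soil <- |Sprinkler - Rain| no longer applies, and Soil = 1.
Sprinkler = 6 if Rain >= 3 else -4  [with Rain=1]  = -4
Wet = max(Sprinkler, Soil) - 4  [with Sprinkler=-4, Soil=1]  = -3
Without intervention: Sprinkler = 6 if Rain >= 3 else -4  [with Rain=1]  = -4; Soil = |Sprinkler - Rain|  [with Sprinkler=-4, Rain=1]  = 5; Wet = max(Sprinkler, Soil) - 4  [with Sprinkler=-4, Soil=5]  = 1.
Change = -3 − 1 = -4.

-4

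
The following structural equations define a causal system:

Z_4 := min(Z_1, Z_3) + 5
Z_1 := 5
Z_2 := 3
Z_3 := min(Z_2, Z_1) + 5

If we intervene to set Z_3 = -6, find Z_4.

-1

The intervention breaks the incoming arrows to Z_3: Z_3 := min(Z_2, Z_1) + 5 no longer applies, and Z_3 = -6.
Z_4 = min(Z_1, Z_3) + 5  [with Z_1=5, Z_3=-6]  = -1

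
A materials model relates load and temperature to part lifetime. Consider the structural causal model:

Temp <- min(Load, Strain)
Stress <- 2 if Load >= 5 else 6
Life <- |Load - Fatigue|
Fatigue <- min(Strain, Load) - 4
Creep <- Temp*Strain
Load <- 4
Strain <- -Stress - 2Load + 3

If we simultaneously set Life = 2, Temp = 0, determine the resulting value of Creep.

Under do(Life = 2, Temp = 0), each intervened variable's structural equation is replaced by its fixed value.
Stress = 2 if Load >= 5 else 6  [with Load=4]  = 6
Strain = -Stress - 2Load + 3  [with Stress=6, Load=4]  = -11
Creep = Temp*Strain  [with Temp=0, Strain=-11]  = 0

0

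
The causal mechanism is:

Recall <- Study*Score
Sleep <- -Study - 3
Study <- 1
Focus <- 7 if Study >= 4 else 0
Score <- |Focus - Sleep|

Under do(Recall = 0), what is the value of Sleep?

-4

Under do(Recall=0), the mechanism Recall <- Study*Score is discarded; Recall is fixed at 0.
No directed path runs from Recall to Sleep, so Sleep keeps its natural value.
Sleep = -Study - 3  [with Study=1]  = -4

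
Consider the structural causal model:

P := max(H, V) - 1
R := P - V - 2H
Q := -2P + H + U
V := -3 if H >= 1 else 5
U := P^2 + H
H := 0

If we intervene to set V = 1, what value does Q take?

Under do(V=1), the mechanism V := -3 if H >= 1 else 5 is discarded; V is fixed at 1.
P = max(H, V) - 1  [with H=0, V=1]  = 0
U = P^2 + H  [with P=0, H=0]  = 0
Q = -2P + H + U  [with P=0, H=0, U=0]  = 0

0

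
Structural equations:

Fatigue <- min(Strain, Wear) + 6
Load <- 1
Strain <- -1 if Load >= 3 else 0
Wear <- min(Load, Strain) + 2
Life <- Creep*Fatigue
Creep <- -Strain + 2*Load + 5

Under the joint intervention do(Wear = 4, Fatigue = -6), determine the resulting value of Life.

The joint intervention fixes Wear = 4, Fatigue = -6, removing each variable's own equation.
Strain = -1 if Load >= 3 else 0  [with Load=1]  = 0
Creep = -Strain + 2*Load + 5  [with Strain=0, Load=1]  = 7
Life = Creep*Fatigue  [with Creep=7, Fatigue=-6]  = -42

-42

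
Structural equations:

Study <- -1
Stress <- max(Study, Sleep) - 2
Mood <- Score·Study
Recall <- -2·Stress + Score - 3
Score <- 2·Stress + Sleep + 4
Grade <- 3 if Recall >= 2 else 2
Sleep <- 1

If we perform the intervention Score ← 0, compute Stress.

Under do(Score=0), the mechanism Score <- 2·Stress + Sleep + 4 is discarded; Score is fixed at 0.
Since Stress is not a descendant of the intervened variable, it is unaffected.
Stress = max(Study, Sleep) - 2  [with Study=-1, Sleep=1]  = -1

-1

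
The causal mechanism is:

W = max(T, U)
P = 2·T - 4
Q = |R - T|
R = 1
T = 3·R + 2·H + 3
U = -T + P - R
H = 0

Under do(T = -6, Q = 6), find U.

Setting T = -6, Q = 6 by intervention discards those variables' equations.
P = 2·T - 4  [with T=-6]  = -16
U = -T + P - R  [with T=-6, P=-16, R=1]  = -11

-11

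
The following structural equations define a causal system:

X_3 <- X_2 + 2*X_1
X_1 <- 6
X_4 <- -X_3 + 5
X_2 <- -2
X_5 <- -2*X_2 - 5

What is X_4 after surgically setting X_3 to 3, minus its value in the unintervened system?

The intervention breaks the incoming arrows to X_3: X_3 <- X_2 + 2*X_1 no longer applies, and X_3 = 3.
X_4 = -X_3 + 5  [with X_3=3]  = 2
Without intervention: X_3 = X_2 + 2*X_1  [with X_2=-2, X_1=6]  = 10; X_4 = -X_3 + 5  [with X_3=10]  = -5.
Change = 2 − (-5) = 7.

7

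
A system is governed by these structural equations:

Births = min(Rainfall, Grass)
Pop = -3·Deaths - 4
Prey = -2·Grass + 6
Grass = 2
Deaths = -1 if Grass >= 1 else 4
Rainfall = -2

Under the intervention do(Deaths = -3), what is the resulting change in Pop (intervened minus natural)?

The intervention breaks the incoming arrows to Deaths: Deaths = -1 if Grass >= 1 else 4 no longer applies, and Deaths = -3.
Pop = -3·Deaths - 4  [with Deaths=-3]  = 5
Without intervention: Deaths = -1 if Grass >= 1 else 4  [with Grass=2]  = -1; Pop = -3·Deaths - 4  [with Deaths=-1]  = -1.
Change = 5 − (-1) = 6.

6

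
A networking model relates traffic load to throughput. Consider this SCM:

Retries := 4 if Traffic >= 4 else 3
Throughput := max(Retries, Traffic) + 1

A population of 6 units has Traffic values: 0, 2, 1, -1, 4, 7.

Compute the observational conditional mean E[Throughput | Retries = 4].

Conditioning on Retries=4 selects the 2 unit(s) with Traffic ∈ {4, 7}. Their Throughput values: 5, 8. Mean = 6.5.

6.5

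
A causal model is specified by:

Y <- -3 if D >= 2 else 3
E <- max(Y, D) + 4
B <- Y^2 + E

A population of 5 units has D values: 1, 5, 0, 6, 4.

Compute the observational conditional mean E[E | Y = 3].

Observing Y=3 restricts to units where Y's equation naturally yields 3: D ∈ {1, 0}. In that subpopulation E = 7, 7, mean 7.

7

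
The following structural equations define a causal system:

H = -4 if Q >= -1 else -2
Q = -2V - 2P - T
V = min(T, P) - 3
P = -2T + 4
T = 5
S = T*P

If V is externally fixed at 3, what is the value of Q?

The intervention breaks the incoming arrows to V: V = min(T, P) - 3 no longer applies, and V = 3.
P = -2T + 4  [with T=5]  = -6
Q = -2V - 2P - T  [with V=3, P=-6, T=5]  = 1

1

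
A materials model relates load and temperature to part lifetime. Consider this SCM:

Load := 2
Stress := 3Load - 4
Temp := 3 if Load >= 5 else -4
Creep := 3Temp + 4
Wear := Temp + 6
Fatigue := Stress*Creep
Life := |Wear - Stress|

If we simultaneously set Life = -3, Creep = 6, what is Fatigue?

Setting Life = -3, Creep = 6 by intervention discards those variables' equations.
Stress = 3Load - 4  [with Load=2]  = 2
Fatigue = Stress*Creep  [with Stress=2, Creep=6]  = 12

12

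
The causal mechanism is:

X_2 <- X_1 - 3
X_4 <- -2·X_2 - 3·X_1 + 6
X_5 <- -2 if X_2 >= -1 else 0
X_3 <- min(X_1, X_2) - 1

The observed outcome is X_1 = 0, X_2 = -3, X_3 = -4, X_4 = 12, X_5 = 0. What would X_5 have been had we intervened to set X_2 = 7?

-2

do(X_2=7) replaces the equation X_2 <- X_1 - 3 with the constant X_2 = 7.
X_5 = -2 if X_2 >= -1 else 0  [with X_2=7]  = -2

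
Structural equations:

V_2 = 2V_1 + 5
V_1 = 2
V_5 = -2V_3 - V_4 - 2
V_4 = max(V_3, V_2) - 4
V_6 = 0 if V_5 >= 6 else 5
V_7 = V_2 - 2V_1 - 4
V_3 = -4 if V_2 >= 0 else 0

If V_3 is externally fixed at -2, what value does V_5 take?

do(V_3=-2) replaces the equation V_3 = -4 if V_2 >= 0 else 0 with the constant V_3 = -2.
V_2 = 2V_1 + 5  [with V_1=2]  = 9
V_4 = max(V_3, V_2) - 4  [with V_3=-2, V_2=9]  = 5
V_5 = -2V_3 - V_4 - 2  [with V_3=-2, V_4=5]  = -3

-3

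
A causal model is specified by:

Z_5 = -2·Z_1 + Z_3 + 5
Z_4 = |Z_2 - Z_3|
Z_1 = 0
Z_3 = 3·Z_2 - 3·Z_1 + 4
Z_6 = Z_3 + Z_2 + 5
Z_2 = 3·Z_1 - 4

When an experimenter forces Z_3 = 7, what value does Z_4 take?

11

The intervention breaks the incoming arrows to Z_3: Z_3 = 3·Z_2 - 3·Z_1 + 4 no longer applies, and Z_3 = 7.
Z_2 = 3·Z_1 - 4  [with Z_1=0]  = -4
Z_4 = |Z_2 - Z_3|  [with Z_2=-4, Z_3=7]  = 11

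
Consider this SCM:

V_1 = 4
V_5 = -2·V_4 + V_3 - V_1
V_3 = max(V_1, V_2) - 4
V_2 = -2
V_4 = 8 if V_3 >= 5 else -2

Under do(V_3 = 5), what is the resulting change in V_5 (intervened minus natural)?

do(V_3=5) replaces the equation V_3 = max(V_1, V_2) - 4 with the constant V_3 = 5.
V_4 = 8 if V_3 >= 5 else -2  [with V_3=5]  = 8
V_5 = -2·V_4 + V_3 - V_1  [with V_4=8, V_3=5, V_1=4]  = -15
Without intervention: V_3 = max(V_1, V_2) - 4  [with V_1=4, V_2=-2]  = 0; V_4 = 8 if V_3 >= 5 else -2  [with V_3=0]  = -2; V_5 = -2·V_4 + V_3 - V_1  [with V_4=-2, V_3=0, V_1=4]  = 0.
Change = -15 − 0 = -15.

-15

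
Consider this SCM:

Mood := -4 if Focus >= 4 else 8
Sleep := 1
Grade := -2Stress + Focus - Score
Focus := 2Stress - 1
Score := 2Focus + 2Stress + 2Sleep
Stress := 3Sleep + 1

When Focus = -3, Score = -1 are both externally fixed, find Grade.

Setting Focus = -3, Score = -1 by intervention discards those variables' equations.
Stress = 3Sleep + 1  [with Sleep=1]  = 4
Grade = -2Stress + Focus - Score  [with Stress=4, Focus=-3, Score=-1]  = -10

-10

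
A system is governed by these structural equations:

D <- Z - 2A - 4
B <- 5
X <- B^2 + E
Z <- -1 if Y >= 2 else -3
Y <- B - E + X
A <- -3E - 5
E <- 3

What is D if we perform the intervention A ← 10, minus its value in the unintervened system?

Under do(A=10), the mechanism A <- -3E - 5 is discarded; A is fixed at 10.
X = B^2 + E  [with B=5, E=3]  = 28
Y = B - E + X  [with B=5, E=3, X=28]  = 30
Z = -1 if Y >= 2 else -3  [with Y=30]  = -1
D = Z - 2A - 4  [with Z=-1, A=10]  = -25
Without intervention: X = B^2 + E  [with B=5, E=3]  = 28; Y = B - E + X  [with B=5, E=3, X=28]  = 30; A = -3E - 5  [with E=3]  = -14; Z = -1 if Y >= 2 else -3  [with Y=30]  = -1; D = Z - 2A - 4  [with Z=-1, A=-14]  = 23.
Change = -25 − 23 = -48.

-48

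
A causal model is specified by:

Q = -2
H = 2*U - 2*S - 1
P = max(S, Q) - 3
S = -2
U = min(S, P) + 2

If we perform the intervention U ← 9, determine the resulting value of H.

Intervening sets U = 9 and removes its equation (U = min(S, P) + 2).
H = 2*U - 2*S - 1  [with U=9, S=-2]  = 21

21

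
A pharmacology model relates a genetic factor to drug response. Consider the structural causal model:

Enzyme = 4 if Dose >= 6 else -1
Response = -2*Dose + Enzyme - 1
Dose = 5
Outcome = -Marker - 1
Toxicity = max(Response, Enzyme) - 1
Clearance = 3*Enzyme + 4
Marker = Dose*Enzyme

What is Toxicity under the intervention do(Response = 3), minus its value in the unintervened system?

Intervening sets Response = 3 and removes its equation (Response = -2*Dose + Enzyme - 1).
Enzyme = 4 if Dose >= 6 else -1  [with Dose=5]  = -1
Toxicity = max(Response, Enzyme) - 1  [with Response=3, Enzyme=-1]  = 2
Without intervention: Enzyme = 4 if Dose >= 6 else -1  [with Dose=5]  = -1; Response = -2*Dose + Enzyme - 1  [with Dose=5, Enzyme=-1]  = -12; Toxicity = max(Response, Enzyme) - 1  [with Response=-12, Enzyme=-1]  = -2.
Change = 2 − (-2) = 4.

4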